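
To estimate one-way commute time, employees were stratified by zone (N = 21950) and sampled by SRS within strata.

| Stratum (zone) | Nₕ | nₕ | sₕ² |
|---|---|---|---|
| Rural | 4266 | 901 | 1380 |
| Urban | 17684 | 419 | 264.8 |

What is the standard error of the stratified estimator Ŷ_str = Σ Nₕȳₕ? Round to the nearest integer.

Var(Ŷ_str) = Σₕ Nₕ²(1 − fₕ)sₕ²/nₕ.
Rural: 4266²·(1 − 901/4266)·1380/901 = 2.1986708 × 10^7.
Urban: 17684²·(1 − 419/17684)·264.8/419 = 1.9295278 × 10^8.
Sum = 2.1493949 × 10^8.
SE = √(2.1493949 × 10^8) = 14661.

14661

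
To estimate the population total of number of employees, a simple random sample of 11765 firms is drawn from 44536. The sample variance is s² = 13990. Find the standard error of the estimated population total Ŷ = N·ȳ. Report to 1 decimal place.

41659.4

Var(Ŷ) = N²·Var(ȳ) = N²·(1 − n/N)·s²/n.
f = 11765/44536 = 0.26416831; Var(ȳ) = 0.73583169·13990/11765 = 0.87499238.
Var(Ŷ) = 44536² · 0.87499238 = 1.7355083 × 10^9.
SE(Ŷ) = √(1.7355083 × 10^9) = 41659.4.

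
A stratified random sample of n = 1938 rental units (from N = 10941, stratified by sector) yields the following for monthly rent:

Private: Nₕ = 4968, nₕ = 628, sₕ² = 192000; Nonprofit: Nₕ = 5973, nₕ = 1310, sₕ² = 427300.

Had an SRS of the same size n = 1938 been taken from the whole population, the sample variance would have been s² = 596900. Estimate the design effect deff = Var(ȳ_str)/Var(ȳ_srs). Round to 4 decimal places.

0.5167

Var(ȳ_str) = Σ Wₕ²(1−fₕ)sₕ²/nₕ with Wₕ = Nₕ/10941:
  Private: (4968/10941)²·(1−628/4968)·192000/628 = 55.067944
  Nonprofit: (5973/10941)²·(1−1310/5973)·427300/1310 = 75.893659
  → Var(ȳ_str) = 130.9616.
Var(ȳ_srs) = (1 − 1938/10941)·596900/1938 = 253.44168.
deff = 130.9616 / 253.44168 = 0.5167.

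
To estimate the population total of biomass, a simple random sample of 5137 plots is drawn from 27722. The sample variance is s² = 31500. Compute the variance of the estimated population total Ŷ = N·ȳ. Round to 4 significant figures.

3.839 × 10^9

Var(Ŷ) = N²·Var(ȳ) = N²·(1 − n/N)·s²/n.
f = 5137/27722 = 0.18530409; Var(ȳ) = 0.81469591·31500/5137 = 4.995702.
Var(Ŷ) = 27722² · 4.995702 = 3.8392434 × 10^9.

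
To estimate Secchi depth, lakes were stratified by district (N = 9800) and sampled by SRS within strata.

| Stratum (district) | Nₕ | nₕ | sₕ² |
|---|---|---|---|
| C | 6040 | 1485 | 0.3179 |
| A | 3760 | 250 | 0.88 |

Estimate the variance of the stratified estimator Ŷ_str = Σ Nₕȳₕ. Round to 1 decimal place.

Var(Ŷ_str) = Σₕ Nₕ²(1 − fₕ)sₕ²/nₕ.
C: 6040²·(1 − 1485/6040)·0.3179/1485 = 5889.6487.
A: 3760²·(1 − 250/3760)·0.88/250 = 46455.552.
Sum = 52345.201.

52345.2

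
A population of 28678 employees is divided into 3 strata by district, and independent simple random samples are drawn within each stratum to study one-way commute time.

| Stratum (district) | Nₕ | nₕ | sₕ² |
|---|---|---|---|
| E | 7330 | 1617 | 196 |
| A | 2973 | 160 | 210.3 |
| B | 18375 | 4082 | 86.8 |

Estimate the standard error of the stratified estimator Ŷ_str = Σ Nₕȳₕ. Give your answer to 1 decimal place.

Var(Ŷ_str) = Σₕ Nₕ²(1 − fₕ)sₕ²/nₕ.
E: 7330²·(1 − 1617/7330)·196/1617 = 5.0759139 × 10^6.
A: 2973²·(1 − 160/2973)·210.3/160 = 1.0992183 × 10^7.
B: 18375²·(1 − 4082/18375)·86.8/4082 = 5.5846694 × 10^6.
Sum = 2.1652766 × 10^7.
SE = √(2.1652766 × 10^7) = 4653.3.

4653.3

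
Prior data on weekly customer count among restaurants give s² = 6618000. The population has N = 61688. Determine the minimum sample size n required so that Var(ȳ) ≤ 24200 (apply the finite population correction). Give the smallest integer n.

Without fpc, n₀ = s²/D = 6618000/24200 = 273.4711.
With fpc, (1 − n/N)·s²/n ≤ D requires n ≥ n₀/(1 + n₀/N) = 273.4711/(1 + 273.4711/61688) = 272.2641.
Rounding up, n = 273.

273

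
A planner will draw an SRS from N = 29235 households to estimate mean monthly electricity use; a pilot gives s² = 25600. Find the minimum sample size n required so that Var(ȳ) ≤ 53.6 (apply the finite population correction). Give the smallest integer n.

470

Without fpc, n₀ = s²/D = 25600/53.6 = 477.6119.
With fpc, (1 − n/N)·s²/n ≤ D requires n ≥ n₀/(1 + n₀/N) = 477.6119/(1 + 477.6119/29235) = 469.9346.
Rounding up, n = 470.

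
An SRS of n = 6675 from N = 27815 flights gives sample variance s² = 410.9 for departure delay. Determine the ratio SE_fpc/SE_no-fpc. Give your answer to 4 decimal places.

f = n/N = 6675/27815 = 0.23997843.
SE_no-fpc = √(s²/n) = 0.24810895; SE_fpc = √((1−f)s²/n) = 0.21629944.
Ratio = √(1−f) = 0.87179216.

0.8718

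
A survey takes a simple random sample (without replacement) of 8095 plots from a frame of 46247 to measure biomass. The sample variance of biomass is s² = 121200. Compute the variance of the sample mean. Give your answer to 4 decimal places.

12.3515

Under SRS without replacement, Var(ȳ) = (1 − f)·s²/n with f = n/N = 8095/46247 = 0.17503838.
Var(ȳ) = (1 − 0.17503838)·121200/8095 = 0.82496162·14.972205 = 12.351495.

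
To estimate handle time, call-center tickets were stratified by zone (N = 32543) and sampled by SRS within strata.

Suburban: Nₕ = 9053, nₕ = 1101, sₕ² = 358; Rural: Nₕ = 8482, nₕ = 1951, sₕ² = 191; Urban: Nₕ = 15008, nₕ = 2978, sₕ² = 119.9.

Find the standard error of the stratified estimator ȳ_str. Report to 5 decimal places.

0.18463

Var(ȳ_str) = Σₕ Wₕ²(1 − fₕ)sₕ²/nₕ with Wₕ = Nₕ/N, N = 32543.
Suburban: Wₕ = 0.27818578; term = 0.27818578²·(1 − 0.12161714)·358/1101 = 0.022102909.
Rural: Wₕ = 0.26063977; term = 0.26063977²·(1 − 0.23001651)·191/1951 = 0.0051208125.
Urban: Wₕ = 0.46117445; term = 0.46117445²·(1 − 0.19842751)·119.9/2978 = 0.0068638497.
Sum = 0.034087571.
SE = √(0.034087571) = 0.18463.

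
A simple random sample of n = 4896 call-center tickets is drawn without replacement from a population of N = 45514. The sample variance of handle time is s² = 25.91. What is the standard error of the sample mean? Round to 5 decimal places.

Under SRS without replacement, Var(ȳ) = (1 − f)·s²/n with f = n/N = 4896/45514 = 0.10757130.
Var(ȳ) = (1 − 0.10757130)·25.91/4896 = 0.89242870·0.0052920752 = 0.0047227998.
SE(ȳ) = √(0.0047227998) = 0.06872.

0.06872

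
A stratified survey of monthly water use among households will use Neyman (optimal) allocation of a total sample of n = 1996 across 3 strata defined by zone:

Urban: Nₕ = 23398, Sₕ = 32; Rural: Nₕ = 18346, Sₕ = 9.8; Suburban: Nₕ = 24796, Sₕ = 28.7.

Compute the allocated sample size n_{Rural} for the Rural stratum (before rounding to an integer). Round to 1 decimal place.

Neyman allocation: nₕ = n·NₕSₕ / Σⱼ NⱼSⱼ.
Σ NⱼSⱼ = 23398·32 + 18346·9.8 + 24796·28.7 = 1.640172 × 10^6.
n_{Rural} = 1996·18346·9.8 / (1.640172 × 10^6) = 218.8.

218.8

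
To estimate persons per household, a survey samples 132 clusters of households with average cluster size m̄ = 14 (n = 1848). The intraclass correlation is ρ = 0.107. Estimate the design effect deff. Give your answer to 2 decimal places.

deff = 1 + (14 − 1)·0.107 = 1 + 1.391 = 2.391.

2.39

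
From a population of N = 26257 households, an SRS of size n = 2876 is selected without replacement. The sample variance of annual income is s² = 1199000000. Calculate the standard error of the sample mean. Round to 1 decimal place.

Under SRS without replacement, Var(ȳ) = (1 − f)·s²/n with f = n/N = 2876/26257 = 0.10953270.
Var(ȳ) = (1 − 0.10953270)·1199000000/2876 = 0.89046730·416898.47 = 371234.46.
SE(ȳ) = √(371234.46) = 609.3.

609.3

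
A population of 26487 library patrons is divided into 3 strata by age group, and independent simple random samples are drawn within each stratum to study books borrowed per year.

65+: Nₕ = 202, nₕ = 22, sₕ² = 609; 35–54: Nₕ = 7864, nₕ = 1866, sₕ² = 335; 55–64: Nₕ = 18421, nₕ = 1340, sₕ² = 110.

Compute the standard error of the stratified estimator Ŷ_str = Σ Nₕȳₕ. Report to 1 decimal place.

5941.7

Var(Ŷ_str) = Σₕ Nₕ²(1 − fₕ)sₕ²/nₕ.
65+: 202²·(1 − 22/202)·609/22 = 1.0065109 × 10^6.
35–54: 7864²·(1 − 1866/7864)·335/1866 = 8.4680445 × 10^6.
55–64: 18421²·(1 − 1340/18421)·110/1340 = 2.5829404 × 10^7.
Sum = 3.5303959 × 10^7.
SE = √(3.5303959 × 10^7) = 5941.7.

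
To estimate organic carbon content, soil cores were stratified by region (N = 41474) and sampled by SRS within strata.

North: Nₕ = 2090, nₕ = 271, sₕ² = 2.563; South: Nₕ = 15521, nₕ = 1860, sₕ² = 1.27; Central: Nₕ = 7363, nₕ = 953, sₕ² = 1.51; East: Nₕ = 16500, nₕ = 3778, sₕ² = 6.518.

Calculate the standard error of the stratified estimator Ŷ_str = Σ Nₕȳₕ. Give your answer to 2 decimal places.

785.92

Var(Ŷ_str) = Σₕ Nₕ²(1 − fₕ)sₕ²/nₕ.
North: 2090²·(1 − 271/2090)·2.563/271 = 35954.918.
South: 15521²·(1 − 1860/15521)·1.27/1860 = 144774.8.
Central: 7363²·(1 − 953/7363)·1.51/953 = 74781.966.
East: 16500²·(1 − 3778/16500)·6.518/3778 = 362152.71.
Sum = 617664.39.
SE = √(617664.39) = 785.92.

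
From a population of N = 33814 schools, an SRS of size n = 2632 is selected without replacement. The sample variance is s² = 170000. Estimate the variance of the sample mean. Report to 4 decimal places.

59.5622

Under SRS without replacement, Var(ȳ) = (1 − f)·s²/n with f = n/N = 2632/33814 = 0.07783758.
Var(ȳ) = (1 − 0.07783758)·170000/2632 = 0.92216242·64.589666 = 59.562162.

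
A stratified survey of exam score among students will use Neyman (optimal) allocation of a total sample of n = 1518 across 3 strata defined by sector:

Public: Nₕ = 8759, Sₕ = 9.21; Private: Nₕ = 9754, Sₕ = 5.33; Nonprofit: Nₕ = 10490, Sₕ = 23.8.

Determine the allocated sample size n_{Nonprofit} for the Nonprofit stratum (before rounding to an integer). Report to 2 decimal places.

991.28

Neyman allocation: nₕ = n·NₕSₕ / Σⱼ NⱼSⱼ.
Σ NⱼSⱼ = 8759·9.21 + 9754·5.33 + 10490·23.8 = 382321.21.
n_{Nonprofit} = 1518·10490·23.8 / 382321.21 = 991.28.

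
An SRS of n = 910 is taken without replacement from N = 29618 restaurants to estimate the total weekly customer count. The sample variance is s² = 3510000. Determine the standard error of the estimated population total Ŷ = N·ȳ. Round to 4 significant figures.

Var(Ŷ) = N²·Var(ȳ) = N²·(1 − n/N)·s²/n.
f = 910/29618 = 0.03072456; Var(ȳ) = 0.96927544·3510000/910 = 3738.6338.
Var(Ŷ) = 29618² · 3738.6338 = 3.2796265 × 10^12.
SE(Ŷ) = √(3.2796265 × 10^12) = 1.811 × 10^6.

1.811 × 10^6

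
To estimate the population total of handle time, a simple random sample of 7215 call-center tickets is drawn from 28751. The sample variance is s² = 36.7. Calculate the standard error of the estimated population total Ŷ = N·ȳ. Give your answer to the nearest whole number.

1775

Var(Ŷ) = N²·Var(ȳ) = N²·(1 − n/N)·s²/n.
f = 7215/28751 = 0.25094779; Var(ȳ) = 0.74905221·36.7/7215 = 0.0038101477.
Var(Ŷ) = 28751² · 0.0038101477 = 3.1495443 × 10^6.
SE(Ŷ) = √(3.1495443 × 10^6) = 1775.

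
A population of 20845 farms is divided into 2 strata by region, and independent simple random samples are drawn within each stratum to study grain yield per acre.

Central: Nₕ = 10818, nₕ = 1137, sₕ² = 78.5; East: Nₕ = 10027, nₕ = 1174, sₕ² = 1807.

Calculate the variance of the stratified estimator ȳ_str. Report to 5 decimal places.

0.33109

Var(ȳ_str) = Σₕ Wₕ²(1 − fₕ)sₕ²/nₕ with Wₕ = Nₕ/N, N = 20845.
Central: Wₕ = 0.51897337; term = 0.51897337²·(1 − 0.10510261)·78.5/1137 = 0.016640738.
East: Wₕ = 0.48102663; term = 0.48102663²·(1 − 0.11708387)·1807/1174 = 0.3144472.
Sum = 0.33108794.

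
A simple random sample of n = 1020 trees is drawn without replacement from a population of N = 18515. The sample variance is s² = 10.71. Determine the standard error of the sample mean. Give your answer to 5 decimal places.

Under SRS without replacement, Var(ȳ) = (1 − f)·s²/n with f = n/N = 1020/18515 = 0.05509047.
Var(ȳ) = (1 − 0.05509047)·10.71/1020 = 0.94490953·0.0105 = 0.0099215501.
SE(ȳ) = √(0.0099215501) = 0.09961.

0.09961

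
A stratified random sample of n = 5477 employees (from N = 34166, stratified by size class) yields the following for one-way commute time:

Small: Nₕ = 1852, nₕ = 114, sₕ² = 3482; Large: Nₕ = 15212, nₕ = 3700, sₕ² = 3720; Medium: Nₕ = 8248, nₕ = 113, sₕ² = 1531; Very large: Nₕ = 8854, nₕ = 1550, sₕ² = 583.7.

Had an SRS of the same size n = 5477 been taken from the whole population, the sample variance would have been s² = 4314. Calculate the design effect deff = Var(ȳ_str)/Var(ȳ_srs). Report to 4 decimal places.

Var(ȳ_str) = Σ Wₕ²(1−fₕ)sₕ²/nₕ with Wₕ = Nₕ/34166:
  Small: (1852/34166)²·(1−114/1852)·3482/114 = 0.084222164
  Large: (15212/34166)²·(1−3700/15212)·3720/3700 = 0.1508308
  Medium: (8248/34166)²·(1−113/8248)·1531/113 = 0.77877981
  Very large: (8854/34166)²·(1−1550/8854)·583.7/1550 = 0.020862676
  → Var(ȳ_str) = 1.0346955.
Var(ȳ_srs) = (1 − 5477/34166)·4314/5477 = 0.6613916.
deff = 1.0346955 / 0.6613916 = 1.5644.

1.5644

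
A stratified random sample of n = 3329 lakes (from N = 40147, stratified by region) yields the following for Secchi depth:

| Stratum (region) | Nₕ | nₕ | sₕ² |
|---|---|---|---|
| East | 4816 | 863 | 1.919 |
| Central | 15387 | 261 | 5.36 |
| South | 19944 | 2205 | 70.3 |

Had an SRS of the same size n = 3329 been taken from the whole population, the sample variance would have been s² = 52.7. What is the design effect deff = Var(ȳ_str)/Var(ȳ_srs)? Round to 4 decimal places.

Var(ȳ_str) = Σ Wₕ²(1−fₕ)sₕ²/nₕ with Wₕ = Nₕ/40147:
  East: (4816/40147)²·(1−863/4816)·1.919/863 = 2.6264629 × 10^-5
  Central: (15387/40147)²·(1−261/15387)·5.36/261 = 0.0029654878
  South: (19944/40147)²·(1−2205/19944)·70.3/2205 = 0.0069981288
  → Var(ȳ_str) = 0.0099898812.
Var(ȳ_srs) = (1 − 3329/40147)·52.7/3329 = 0.014517904.
deff = 0.0099898812 / 0.014517904 = 0.6881.

0.6881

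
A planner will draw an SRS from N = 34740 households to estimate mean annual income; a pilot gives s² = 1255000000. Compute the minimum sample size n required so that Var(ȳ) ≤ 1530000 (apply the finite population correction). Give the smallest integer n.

Without fpc, n₀ = s²/D = 1255000000/1530000 = 820.2614.
With fpc, (1 − n/N)·s²/n ≤ D requires n ≥ n₀/(1 + n₀/N) = 820.2614/(1 + 820.2614/34740) = 801.3406.
Rounding up, n = 802.

802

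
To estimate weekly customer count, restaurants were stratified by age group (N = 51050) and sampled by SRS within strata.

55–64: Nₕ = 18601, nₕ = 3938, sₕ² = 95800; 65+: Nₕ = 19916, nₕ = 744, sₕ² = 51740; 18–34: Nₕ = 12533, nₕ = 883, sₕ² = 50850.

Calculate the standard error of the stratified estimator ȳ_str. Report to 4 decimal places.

3.9952

Var(ȳ_str) = Σₕ Wₕ²(1 − fₕ)sₕ²/nₕ with Wₕ = Nₕ/N, N = 51050.
55–64: Wₕ = 0.36436827; term = 0.36436827²·(1 − 0.21170905)·95800/3938 = 2.5459943.
65+: Wₕ = 0.39012733; term = 0.39012733²·(1 − 0.03735690)·51740/744 = 10.188999.
18–34: Wₕ = 0.24550441; term = 0.24550441²·(1 − 0.07045400)·50850/883 = 3.2264113.
Sum = 15.961405.
SE = √(15.961405) = 3.9952.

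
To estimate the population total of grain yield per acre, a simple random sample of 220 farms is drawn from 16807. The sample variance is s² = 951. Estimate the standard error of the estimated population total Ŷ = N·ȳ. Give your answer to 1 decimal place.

34714.3

Var(Ŷ) = N²·Var(ȳ) = N²·(1 − n/N)·s²/n.
f = 220/16807 = 0.01308978; Var(ȳ) = 0.98691022·951/220 = 4.2661437.
Var(Ŷ) = 16807² · 4.2661437 = 1.20508 × 10^9.
SE(Ŷ) = √(1.20508 × 10^9) = 34714.3.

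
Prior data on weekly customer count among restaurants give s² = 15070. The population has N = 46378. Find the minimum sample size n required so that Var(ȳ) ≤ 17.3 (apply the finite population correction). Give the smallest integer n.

Without fpc, n₀ = s²/D = 15070/17.3 = 871.0983.
With fpc, (1 − n/N)·s²/n ≤ D requires n ≥ n₀/(1 + n₀/N) = 871.0983/(1 + 871.0983/46378) = 855.0385.
Rounding up, n = 856.

856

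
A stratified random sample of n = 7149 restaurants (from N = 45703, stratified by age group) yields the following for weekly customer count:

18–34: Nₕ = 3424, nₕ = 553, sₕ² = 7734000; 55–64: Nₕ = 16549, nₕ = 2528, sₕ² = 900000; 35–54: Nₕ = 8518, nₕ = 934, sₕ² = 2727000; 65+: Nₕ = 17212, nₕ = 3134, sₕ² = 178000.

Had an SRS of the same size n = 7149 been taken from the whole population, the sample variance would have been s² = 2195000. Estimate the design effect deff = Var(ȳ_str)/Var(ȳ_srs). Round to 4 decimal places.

Var(ȳ_str) = Σ Wₕ²(1−fₕ)sₕ²/nₕ with Wₕ = Nₕ/45703:
  18–34: (3424/45703)²·(1−553/3424)·7734000/553 = 65.819801
  55–64: (16549/45703)²·(1−2528/16549)·900000/2528 = 39.548204
  35–54: (8518/45703)²·(1−934/8518)·2727000/934 = 90.299388
  65+: (17212/45703)²·(1−3134/17212)·178000/3134 = 6.5887631
  → Var(ȳ_str) = 202.25616.
Var(ȳ_srs) = (1 − 7149/45703)·2195000/7149 = 259.00847.
deff = 202.25616 / 259.00847 = 0.7809.

0.7809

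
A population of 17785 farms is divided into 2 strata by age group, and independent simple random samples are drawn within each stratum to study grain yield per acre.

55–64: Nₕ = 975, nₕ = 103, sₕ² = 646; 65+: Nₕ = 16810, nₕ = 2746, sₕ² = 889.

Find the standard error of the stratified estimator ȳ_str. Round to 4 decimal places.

0.5088

Var(ȳ_str) = Σₕ Wₕ²(1 − fₕ)sₕ²/nₕ with Wₕ = Nₕ/N, N = 17785.
55–64: Wₕ = 0.05482148; term = 0.05482148²·(1 − 0.10564103)·646/103 = 0.016858101.
65+: Wₕ = 0.94517852; term = 0.94517852²·(1 − 0.16335515)·889/2746 = 0.24197476.
Sum = 0.25883286.
SE = √(0.25883286) = 0.5088.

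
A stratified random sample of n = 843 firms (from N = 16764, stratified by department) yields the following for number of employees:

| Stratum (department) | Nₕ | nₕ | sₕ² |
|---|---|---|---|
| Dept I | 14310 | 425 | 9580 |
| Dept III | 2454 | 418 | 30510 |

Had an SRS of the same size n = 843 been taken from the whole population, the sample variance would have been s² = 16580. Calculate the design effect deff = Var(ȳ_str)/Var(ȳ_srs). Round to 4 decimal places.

Var(ȳ_str) = Σ Wₕ²(1−fₕ)sₕ²/nₕ with Wₕ = Nₕ/16764:
  Dept I: (14310/16764)²·(1−425/14310)·9580/425 = 15.937008
  Dept III: (2454/16764)²·(1−418/2454)·30510/418 = 1.2976661
  → Var(ȳ_str) = 17.234674.
Var(ȳ_srs) = (1 − 843/16764)·16580/843 = 18.678829.
deff = 17.234674 / 18.678829 = 0.9227.

0.9227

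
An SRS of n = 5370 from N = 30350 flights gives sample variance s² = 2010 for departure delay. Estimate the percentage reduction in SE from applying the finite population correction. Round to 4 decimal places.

9.2771

f = n/N = 5370/30350 = 0.17693575.
SE_no-fpc = √(s²/n) = 0.61180199; SE_fpc = √((1−f)s²/n) = 0.55504444.
Ratio = √(1−f) = 0.90722889. Reduction = 100·(1 − 0.90722889) = 9.2771%.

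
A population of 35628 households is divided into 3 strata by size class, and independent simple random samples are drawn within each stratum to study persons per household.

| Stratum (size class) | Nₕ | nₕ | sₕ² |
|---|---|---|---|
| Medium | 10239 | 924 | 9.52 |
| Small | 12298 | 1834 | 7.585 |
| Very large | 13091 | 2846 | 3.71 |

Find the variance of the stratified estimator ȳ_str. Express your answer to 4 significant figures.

Var(ȳ_str) = Σₕ Wₕ²(1 − fₕ)sₕ²/nₕ with Wₕ = Nₕ/N, N = 35628.
Medium: Wₕ = 0.28738633; term = 0.28738633²·(1 − 0.09024319)·9.52/924 = 7.7414532 × 10^-4.
Small: Wₕ = 0.34517795; term = 0.34517795²·(1 − 0.14912994)·7.585/1834 = 4.1928139 × 10^-4.
Very large: Wₕ = 0.36743572; term = 0.36743572²·(1 − 0.21740127)·3.71/2846 = 1.3773392 × 10^-4.
Sum = 0.0013311606.

0.001331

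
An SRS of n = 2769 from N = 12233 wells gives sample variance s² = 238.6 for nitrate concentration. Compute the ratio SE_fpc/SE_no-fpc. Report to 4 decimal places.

0.8796

f = n/N = 2769/12233 = 0.22635494.
SE_no-fpc = √(s²/n) = 0.29354436; SE_fpc = √((1−f)s²/n) = 0.25819309.
Ratio = √(1−f) = 0.87957095.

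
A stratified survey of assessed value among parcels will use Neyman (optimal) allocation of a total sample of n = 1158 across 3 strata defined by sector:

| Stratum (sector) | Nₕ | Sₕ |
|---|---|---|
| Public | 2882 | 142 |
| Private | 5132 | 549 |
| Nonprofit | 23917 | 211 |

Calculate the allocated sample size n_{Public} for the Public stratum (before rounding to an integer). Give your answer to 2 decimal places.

Neyman allocation: nₕ = n·NₕSₕ / Σⱼ NⱼSⱼ.
Σ NⱼSⱼ = 2882·142 + 5132·549 + 23917·211 = 8.273199 × 10^6.
n_{Public} = 1158·2882·142 / (8.273199 × 10^6) = 57.28.

57.28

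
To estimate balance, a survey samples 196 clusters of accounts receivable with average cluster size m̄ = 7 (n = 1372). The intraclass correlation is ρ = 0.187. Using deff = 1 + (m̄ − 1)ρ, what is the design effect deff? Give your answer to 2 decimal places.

deff = 1 + (7 − 1)·0.187 = 1 + 1.122 = 2.122.

2.12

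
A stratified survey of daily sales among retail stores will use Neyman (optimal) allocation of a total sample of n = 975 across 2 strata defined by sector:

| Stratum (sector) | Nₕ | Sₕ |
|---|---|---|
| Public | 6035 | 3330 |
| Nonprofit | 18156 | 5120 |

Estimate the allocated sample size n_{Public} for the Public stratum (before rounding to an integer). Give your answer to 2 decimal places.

Neyman allocation: nₕ = n·NₕSₕ / Σⱼ NⱼSⱼ.
Σ NⱼSⱼ = 6035·3330 + 18156·5120 = 1.1305527 × 10^8.
n_{Public} = 975·6035·3330 / (1.1305527 × 10^8) = 173.31.

173.31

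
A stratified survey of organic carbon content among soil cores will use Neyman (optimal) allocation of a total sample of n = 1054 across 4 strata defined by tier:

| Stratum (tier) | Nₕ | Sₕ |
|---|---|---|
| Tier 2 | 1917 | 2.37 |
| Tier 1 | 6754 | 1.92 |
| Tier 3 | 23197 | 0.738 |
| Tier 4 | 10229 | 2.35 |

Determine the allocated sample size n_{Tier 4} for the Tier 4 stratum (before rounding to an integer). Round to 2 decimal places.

431.85

Neyman allocation: nₕ = n·NₕSₕ / Σⱼ NⱼSⱼ.
Σ NⱼSⱼ = 1917·2.37 + 6754·1.92 + 23197·0.738 + 10229·2.35 = 58668.506.
n_{Tier 4} = 1054·10229·2.35 / 58668.506 = 431.85.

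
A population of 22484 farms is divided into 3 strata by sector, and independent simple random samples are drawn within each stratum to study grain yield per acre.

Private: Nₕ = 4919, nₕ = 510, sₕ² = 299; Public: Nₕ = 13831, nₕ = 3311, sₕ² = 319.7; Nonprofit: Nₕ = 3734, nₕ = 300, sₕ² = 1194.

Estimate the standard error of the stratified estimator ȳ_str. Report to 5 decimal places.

0.39229

Var(ȳ_str) = Σₕ Wₕ²(1 − fₕ)sₕ²/nₕ with Wₕ = Nₕ/N, N = 22484.
Private: Wₕ = 0.21877780; term = 0.21877780²·(1 − 0.10367961)·299/510 = 0.025151899.
Public: Wₕ = 0.61514855; term = 0.61514855²·(1 − 0.23938978)·319.7/3311 = 0.027791093.
Nonprofit: Wₕ = 0.16607365; term = 0.16607365²·(1 − 0.08034280)·1194/300 = 0.10095098.
Sum = 0.15389397.
SE = √(0.15389397) = 0.39229.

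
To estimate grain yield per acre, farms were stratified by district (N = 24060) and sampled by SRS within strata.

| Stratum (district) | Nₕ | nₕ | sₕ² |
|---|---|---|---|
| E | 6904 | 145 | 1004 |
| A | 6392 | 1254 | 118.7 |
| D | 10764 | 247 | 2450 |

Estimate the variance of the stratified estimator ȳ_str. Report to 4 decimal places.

Var(ȳ_str) = Σₕ Wₕ²(1 − fₕ)sₕ²/nₕ with Wₕ = Nₕ/N, N = 24060.
E: Wₕ = 0.28694929; term = 0.28694929²·(1 − 0.02100232)·1004/145 = 0.55815869.
A: Wₕ = 0.26566916; term = 0.26566916²·(1 − 0.19618273)·118.7/1254 = 0.005370229.
D: Wₕ = 0.44738155; term = 0.44738155²·(1 − 0.02294686)·2450/247 = 1.9397397.
Sum = 2.5032686.

2.5033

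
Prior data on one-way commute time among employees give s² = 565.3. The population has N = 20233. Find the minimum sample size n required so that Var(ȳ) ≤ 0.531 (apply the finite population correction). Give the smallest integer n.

1012

Without fpc, n₀ = s²/D = 565.3/0.531 = 1064.5951.
With fpc, (1 − n/N)·s²/n ≤ D requires n ≥ n₀/(1 + n₀/N) = 1064.5951/(1 + 1064.5951/20233) = 1011.3796.
Rounding up, n = 1012.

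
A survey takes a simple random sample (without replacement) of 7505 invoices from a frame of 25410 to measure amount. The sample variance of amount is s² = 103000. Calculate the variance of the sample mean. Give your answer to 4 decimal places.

9.6707

Under SRS without replacement, Var(ȳ) = (1 − f)·s²/n with f = n/N = 7505/25410 = 0.29535616.
Var(ȳ) = (1 − 0.29535616)·103000/7505 = 0.70464384·13.724184 = 9.6706616.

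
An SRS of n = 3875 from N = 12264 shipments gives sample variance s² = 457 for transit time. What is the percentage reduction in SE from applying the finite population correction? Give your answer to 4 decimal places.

f = n/N = 3875/12264 = 0.31596543.
SE_no-fpc = √(s²/n) = 0.34341736; SE_fpc = √((1−f)s²/n) = 0.28402808.
Ratio = √(1−f) = 0.82706383. Reduction = 100·(1 − 0.82706383) = 17.2936%.

17.2936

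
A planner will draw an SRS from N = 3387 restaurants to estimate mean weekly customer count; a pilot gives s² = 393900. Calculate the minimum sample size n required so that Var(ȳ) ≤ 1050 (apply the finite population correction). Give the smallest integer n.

Without fpc, n₀ = s²/D = 393900/1050 = 375.1429.
With fpc, (1 − n/N)·s²/n ≤ D requires n ≥ n₀/(1 + n₀/N) = 375.1429/(1 + 375.1429/3387) = 337.7354.
Rounding up, n = 338.

338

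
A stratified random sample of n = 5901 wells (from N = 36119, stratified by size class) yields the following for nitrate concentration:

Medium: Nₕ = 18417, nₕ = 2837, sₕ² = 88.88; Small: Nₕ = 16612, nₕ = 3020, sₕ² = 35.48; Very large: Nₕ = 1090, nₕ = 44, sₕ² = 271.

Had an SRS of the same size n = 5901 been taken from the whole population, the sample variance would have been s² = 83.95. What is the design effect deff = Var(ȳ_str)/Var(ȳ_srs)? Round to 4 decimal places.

1.2020

Var(ȳ_str) = Σ Wₕ²(1−fₕ)sₕ²/nₕ with Wₕ = Nₕ/36119:
  Medium: (18417/36119)²·(1−2837/18417)·88.88/2837 = 0.0068906409
  Small: (16612/36119)²·(1−3020/16612)·35.48/3020 = 0.0020333424
  Very large: (1090/36119)²·(1−44/1090)·271/44 = 0.0053827395
  → Var(ȳ_str) = 0.014306723.
Var(ȳ_srs) = (1 − 5901/36119)·83.95/5901 = 0.011902141.
deff = 0.014306723 / 0.011902141 = 1.2020.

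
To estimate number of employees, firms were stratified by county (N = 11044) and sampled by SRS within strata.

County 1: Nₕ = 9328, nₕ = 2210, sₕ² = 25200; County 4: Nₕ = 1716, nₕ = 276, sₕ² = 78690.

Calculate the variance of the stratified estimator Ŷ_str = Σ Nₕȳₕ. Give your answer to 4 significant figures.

Var(Ŷ_str) = Σₕ Nₕ²(1 − fₕ)sₕ²/nₕ.
County 1: 9328²·(1 − 2210/9328)·25200/2210 = 7.5710269 × 10^8.
County 4: 1716²·(1 − 276/1716)·78690/276 = 7.0451499 × 10^8.
Sum = 1.4616177 × 10^9.

1.462 × 10^9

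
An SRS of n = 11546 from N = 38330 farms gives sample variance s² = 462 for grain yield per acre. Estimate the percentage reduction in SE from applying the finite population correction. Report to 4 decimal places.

f = n/N = 11546/38330 = 0.30122619.
SE_no-fpc = √(s²/n) = 0.20003464; SE_fpc = √((1−f)s²/n) = 0.16721434.
Ratio = √(1−f) = 0.83592691. Reduction = 100·(1 − 0.83592691) = 16.4073%.

16.4073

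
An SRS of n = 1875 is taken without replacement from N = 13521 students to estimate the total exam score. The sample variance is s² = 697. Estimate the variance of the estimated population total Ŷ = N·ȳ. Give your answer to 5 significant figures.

5.8535 × 10^7

Var(Ŷ) = N²·Var(ȳ) = N²·(1 − n/N)·s²/n.
f = 1875/13521 = 0.13867318; Var(ȳ) = 0.86132682·697/1875 = 0.32018389.
Var(Ŷ) = 13521² · 0.32018389 = 5.8535199 × 10^7.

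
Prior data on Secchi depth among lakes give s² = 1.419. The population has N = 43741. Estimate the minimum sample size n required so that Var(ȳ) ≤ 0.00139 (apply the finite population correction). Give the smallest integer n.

Without fpc, n₀ = s²/D = 1.419/0.00139 = 1020.8633.
With fpc, (1 − n/N)·s²/n ≤ D requires n ≥ n₀/(1 + n₀/N) = 1020.8633/(1 + 1020.8633/43741) = 997.5809.
Rounding up, n = 998.

998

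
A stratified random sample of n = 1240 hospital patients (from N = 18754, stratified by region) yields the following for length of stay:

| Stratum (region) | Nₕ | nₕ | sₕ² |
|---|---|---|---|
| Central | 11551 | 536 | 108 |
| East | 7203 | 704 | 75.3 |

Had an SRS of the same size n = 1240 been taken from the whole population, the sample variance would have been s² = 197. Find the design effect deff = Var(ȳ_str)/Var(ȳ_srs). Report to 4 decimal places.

0.5872

Var(ȳ_str) = Σ Wₕ²(1−fₕ)sₕ²/nₕ with Wₕ = Nₕ/18754:
  Central: (11551/18754)²·(1−536/11551)·108/536 = 0.072891221
  East: (7203/18754)²·(1−704/7203)·75.3/704 = 0.014236212
  → Var(ȳ_str) = 0.087127433.
Var(ȳ_srs) = (1 − 1240/18754)·197/1240 = 0.14836654.
deff = 0.087127433 / 0.14836654 = 0.5872.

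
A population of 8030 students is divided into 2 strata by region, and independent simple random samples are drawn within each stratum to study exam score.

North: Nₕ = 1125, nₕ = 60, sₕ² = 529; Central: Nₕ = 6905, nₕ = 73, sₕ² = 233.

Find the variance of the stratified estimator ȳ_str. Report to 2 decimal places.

Var(ȳ_str) = Σₕ Wₕ²(1 − fₕ)sₕ²/nₕ with Wₕ = Nₕ/N, N = 8030.
North: Wₕ = 0.14009963; term = 0.14009963²·(1 − 0.05333333)·529/60 = 0.16382322.
Central: Wₕ = 0.85990037; term = 0.85990037²·(1 − 0.01057205)·233/73 = 2.3351432.
Sum = 2.4989664.

2.50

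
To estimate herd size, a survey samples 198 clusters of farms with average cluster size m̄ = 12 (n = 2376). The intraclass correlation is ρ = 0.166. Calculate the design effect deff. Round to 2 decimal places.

deff = 1 + (12 − 1)·0.166 = 1 + 1.826 = 2.826.

2.83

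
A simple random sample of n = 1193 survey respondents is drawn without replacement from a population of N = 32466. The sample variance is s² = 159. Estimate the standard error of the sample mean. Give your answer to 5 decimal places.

Under SRS without replacement, Var(ȳ) = (1 − f)·s²/n with f = n/N = 1193/32466 = 0.03674613.
Var(ȳ) = (1 − 0.03674613)·159/1193 = 0.96325387·0.13327745 = 0.12838002.
SE(ȳ) = √(0.12838002) = 0.35830.

0.35830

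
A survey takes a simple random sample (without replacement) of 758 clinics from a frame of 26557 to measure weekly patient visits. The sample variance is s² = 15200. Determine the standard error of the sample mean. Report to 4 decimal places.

4.4137

Under SRS without replacement, Var(ȳ) = (1 − f)·s²/n with f = n/N = 758/26557 = 0.02854238.
Var(ȳ) = (1 − 0.02854238)·15200/758 = 0.97145762·20.05277 = 19.480417.
SE(ȳ) = √(19.480417) = 4.4137.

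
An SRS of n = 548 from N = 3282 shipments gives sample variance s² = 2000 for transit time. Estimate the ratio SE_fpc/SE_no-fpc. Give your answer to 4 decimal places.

0.9127

f = n/N = 548/3282 = 0.16697136.
SE_no-fpc = √(s²/n) = 1.9104018; SE_fpc = √((1−f)s²/n) = 1.7436314.
Ratio = √(1−f) = 0.91270403.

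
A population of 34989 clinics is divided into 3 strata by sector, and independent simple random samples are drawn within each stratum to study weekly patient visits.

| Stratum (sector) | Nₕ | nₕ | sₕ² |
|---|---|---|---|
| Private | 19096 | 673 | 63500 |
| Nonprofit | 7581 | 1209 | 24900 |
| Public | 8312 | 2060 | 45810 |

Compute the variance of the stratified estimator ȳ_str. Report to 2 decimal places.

28.87

Var(ȳ_str) = Σₕ Wₕ²(1 − fₕ)sₕ²/nₕ with Wₕ = Nₕ/N, N = 34989.
Private: Wₕ = 0.54577153; term = 0.54577153²·(1 − 0.03524298)·63500/673 = 27.114298.
Nonprofit: Wₕ = 0.21666810; term = 0.21666810²·(1 − 0.15947764)·24900/1209 = 0.8126663.
Public: Wₕ = 0.23756038; term = 0.23756038²·(1 − 0.24783446)·45810/2060 = 0.94396201.
Sum = 28.870926.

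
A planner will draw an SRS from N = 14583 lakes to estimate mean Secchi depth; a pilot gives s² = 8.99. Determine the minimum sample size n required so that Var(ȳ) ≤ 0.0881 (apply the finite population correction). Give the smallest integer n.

Without fpc, n₀ = s²/D = 8.99/0.0881 = 102.0431.
With fpc, (1 − n/N)·s²/n ≤ D requires n ≥ n₀/(1 + n₀/N) = 102.0431/(1 + 102.0431/14583) = 101.3340.
Rounding up, n = 102.

102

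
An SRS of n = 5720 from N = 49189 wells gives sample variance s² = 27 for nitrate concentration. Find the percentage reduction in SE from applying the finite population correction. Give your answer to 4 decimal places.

f = n/N = 5720/49189 = 0.11628616.
SE_no-fpc = √(s²/n) = 0.068704292; SE_fpc = √((1−f)s²/n) = 0.064586194.
Ratio = √(1−f) = 0.94006055. Reduction = 100·(1 − 0.94006055) = 5.9939%.

5.9939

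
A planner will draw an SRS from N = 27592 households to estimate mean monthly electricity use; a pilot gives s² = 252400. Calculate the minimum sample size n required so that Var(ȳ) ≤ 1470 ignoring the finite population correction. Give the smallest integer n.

Without fpc, n₀ = s²/D = 252400/1470 = 171.7007.
Rounding up, n = 172.

172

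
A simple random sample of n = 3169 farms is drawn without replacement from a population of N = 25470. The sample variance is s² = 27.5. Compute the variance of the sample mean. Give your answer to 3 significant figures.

0.00760

Under SRS without replacement, Var(ȳ) = (1 − f)·s²/n with f = n/N = 3169/25470 = 0.12442089.
Var(ȳ) = (1 − 0.12442089)·27.5/3169 = 0.87557911·0.0086778163 = 0.0075981147.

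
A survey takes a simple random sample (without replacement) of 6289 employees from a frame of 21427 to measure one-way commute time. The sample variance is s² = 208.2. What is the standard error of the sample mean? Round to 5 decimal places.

0.15293

Under SRS without replacement, Var(ȳ) = (1 − f)·s²/n with f = n/N = 6289/21427 = 0.29350819.
Var(ȳ) = (1 − 0.29350819)·208.2/6289 = 0.70649181·0.033105422 = 0.02338871.
SE(ȳ) = √(0.02338871) = 0.15293.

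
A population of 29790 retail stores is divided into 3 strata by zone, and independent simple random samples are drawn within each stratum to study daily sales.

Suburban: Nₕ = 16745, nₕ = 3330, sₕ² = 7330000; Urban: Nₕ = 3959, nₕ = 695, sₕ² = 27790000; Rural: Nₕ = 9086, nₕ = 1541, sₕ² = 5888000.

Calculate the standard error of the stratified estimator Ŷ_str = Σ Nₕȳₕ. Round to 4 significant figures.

1.128 × 10^6

Var(Ŷ_str) = Σₕ Nₕ²(1 − fₕ)sₕ²/nₕ.
Suburban: 16745²·(1 − 3330/16745)·7330000/3330 = 4.9446502 × 10^11.
Urban: 3959²·(1 − 695/3959)·27790000/695 = 5.1670111 × 10^11.
Rural: 9086²·(1 − 1541/9086)·5888000/1541 = 2.6193717 × 10^11.
Sum = 1.2731033 × 10^12.
SE = √(1.2731033 × 10^12) = 1.128 × 10^6.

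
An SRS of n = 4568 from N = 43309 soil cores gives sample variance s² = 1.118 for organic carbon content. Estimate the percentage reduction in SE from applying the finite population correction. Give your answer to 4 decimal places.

5.4206

f = n/N = 4568/43309 = 0.10547461.
SE_no-fpc = √(s²/n) = 0.015644362; SE_fpc = √((1−f)s²/n) = 0.014796336.
Ratio = √(1−f) = 0.94579352. Reduction = 100·(1 − 0.94579352) = 5.4206%.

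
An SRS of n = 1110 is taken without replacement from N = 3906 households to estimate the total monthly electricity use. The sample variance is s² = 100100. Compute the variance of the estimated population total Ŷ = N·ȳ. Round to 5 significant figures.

9.8487 × 10^8

Var(Ŷ) = N²·Var(ȳ) = N²·(1 − n/N)·s²/n.
f = 1110/3906 = 0.28417819; Var(ȳ) = 0.71582181·100100/1110 = 64.55294.
Var(Ŷ) = 3906² · 64.55294 = 9.8487362 × 10^8.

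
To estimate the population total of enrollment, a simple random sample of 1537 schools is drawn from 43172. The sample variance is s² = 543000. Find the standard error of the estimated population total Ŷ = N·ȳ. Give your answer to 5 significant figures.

Var(Ŷ) = N²·Var(ȳ) = N²·(1 − n/N)·s²/n.
f = 1537/43172 = 0.03560178; Var(ȳ) = 0.96439822·543000/1537 = 340.70802.
Var(Ŷ) = 43172² · 340.70802 = 6.3501896 × 10^11.
SE(Ŷ) = √(6.3501896 × 10^11) = 796880.

796880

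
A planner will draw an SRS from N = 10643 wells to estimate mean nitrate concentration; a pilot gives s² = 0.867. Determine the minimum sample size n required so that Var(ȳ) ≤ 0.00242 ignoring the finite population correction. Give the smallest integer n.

359

Without fpc, n₀ = s²/D = 0.867/0.00242 = 358.2645.
Rounding up, n = 359.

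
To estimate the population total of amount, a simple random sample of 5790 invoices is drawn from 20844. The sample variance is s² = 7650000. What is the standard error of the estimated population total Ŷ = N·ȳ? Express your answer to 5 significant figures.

643880

Var(Ŷ) = N²·Var(ȳ) = N²·(1 − n/N)·s²/n.
f = 5790/20844 = 0.27777778; Var(ȳ) = 0.72222222·7650000/5790 = 954.23143.
Var(Ŷ) = 20844² · 954.23143 = 4.1458716 × 10^11.
SE(Ŷ) = √(4.1458716 × 10^11) = 643880.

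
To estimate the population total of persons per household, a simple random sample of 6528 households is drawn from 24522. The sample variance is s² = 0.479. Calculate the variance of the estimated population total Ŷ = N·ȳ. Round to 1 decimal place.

32377.2

Var(Ŷ) = N²·Var(ȳ) = N²·(1 − n/N)·s²/n.
f = 6528/24522 = 0.26620993; Var(ȳ) = 0.73379007·0.479/6528 = 5.3842745 × 10^-5.
Var(Ŷ) = 24522² · (5.3842745 × 10^-5) = 32377.176.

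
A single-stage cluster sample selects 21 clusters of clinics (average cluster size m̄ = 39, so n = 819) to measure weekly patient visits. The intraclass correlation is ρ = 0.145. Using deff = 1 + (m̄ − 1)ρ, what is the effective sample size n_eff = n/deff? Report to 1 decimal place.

deff = 1 + (39 − 1)·0.145 = 1 + 5.51 = 6.51.
n_eff = 819 / 6.51 = 125.8.

125.8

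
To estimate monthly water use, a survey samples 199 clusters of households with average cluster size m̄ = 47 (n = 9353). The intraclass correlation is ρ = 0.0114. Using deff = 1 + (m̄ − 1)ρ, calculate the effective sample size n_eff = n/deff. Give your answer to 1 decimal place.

deff = 1 + (47 − 1)·0.0114 = 1 + 0.5244 = 1.5244.
n_eff = 9353 / 1.5244 = 6135.5.

6135.5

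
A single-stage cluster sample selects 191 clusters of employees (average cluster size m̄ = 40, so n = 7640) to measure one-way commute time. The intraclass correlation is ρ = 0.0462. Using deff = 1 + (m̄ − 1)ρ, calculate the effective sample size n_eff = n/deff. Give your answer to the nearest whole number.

2727

deff = 1 + (40 − 1)·0.0462 = 1 + 1.8018 = 2.8018.
n_eff = 7640 / 2.8018 = 2727.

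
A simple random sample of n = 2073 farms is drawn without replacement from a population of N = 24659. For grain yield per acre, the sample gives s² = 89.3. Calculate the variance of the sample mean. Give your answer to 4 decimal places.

0.0395

Under SRS without replacement, Var(ȳ) = (1 − f)·s²/n with f = n/N = 2073/24659 = 0.08406667.
Var(ȳ) = (1 − 0.08406667)·89.3/2073 = 0.91593333·0.043077665 = 0.039456269.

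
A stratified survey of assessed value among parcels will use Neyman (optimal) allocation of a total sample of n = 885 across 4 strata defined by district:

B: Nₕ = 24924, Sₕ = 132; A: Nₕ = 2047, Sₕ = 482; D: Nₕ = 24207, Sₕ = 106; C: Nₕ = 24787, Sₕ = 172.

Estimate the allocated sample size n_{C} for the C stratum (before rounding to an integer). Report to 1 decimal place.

339.7

Neyman allocation: nₕ = n·NₕSₕ / Σⱼ NⱼSⱼ.
Σ NⱼSⱼ = 24924·132 + 2047·482 + 24207·106 + 24787·172 = 1.1105928 × 10^7.
n_{C} = 885·24787·172 / (1.1105928 × 10^7) = 339.7.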